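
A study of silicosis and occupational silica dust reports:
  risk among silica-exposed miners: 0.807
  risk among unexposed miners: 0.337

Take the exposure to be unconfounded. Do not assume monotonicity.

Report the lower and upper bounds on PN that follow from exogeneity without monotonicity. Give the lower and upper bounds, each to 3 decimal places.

Let p₁ = 0.807, p₀ = 0.337.
Under exogeneity alone the bounds on PN are max{0,(p₁−p₀)/p₁} ≤ PN ≤ min{1,(1−p₀)/p₁}.
  lower = (p₁ − p₀)/p₁ = 0.47 / 0.807 ≈ 0.5824
  upper = min{1, (1 − p₀)/p₁} = 0.663 / 0.807 ≈ 0.8216

0.582 ≤ PN ≤ 0.822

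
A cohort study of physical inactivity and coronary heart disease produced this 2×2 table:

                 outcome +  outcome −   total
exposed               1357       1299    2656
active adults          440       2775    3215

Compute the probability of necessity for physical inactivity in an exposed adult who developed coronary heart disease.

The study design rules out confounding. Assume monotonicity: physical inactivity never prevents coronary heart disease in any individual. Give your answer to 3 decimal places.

p₁ = P(outcome | exposed) = 1357/2656 = 0.51092
p₀ = P(outcome | unexposed) = 440/3215 = 0.13686
Under exogeneity and monotonicity, PN = (p₁ − p₀) / p₁.
PN = (0.51092 − 0.13686) / 0.51092 = 0.37406 / 0.51092 ≈ 0.7321

PN ≈ 0.732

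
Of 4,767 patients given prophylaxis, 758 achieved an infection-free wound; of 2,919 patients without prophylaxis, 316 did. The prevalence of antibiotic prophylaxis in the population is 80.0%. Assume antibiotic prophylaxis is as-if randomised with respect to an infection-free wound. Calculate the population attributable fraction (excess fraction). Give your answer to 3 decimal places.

PAF ≈ 0.273

p₁ = P(outcome | exposed) = 758/4767 = 0.15901
p₀ = P(outcome | unexposed) = 316/2919 = 0.10826
Overall risk P(Y=1) = π·p₁ + (1−π)·p₀ = 0.8×0.15901 + 0.2×0.10826 = 0.14886.
Under exogeneity, PAF = [P(Y=1) − p₀] / P(Y=1).
PAF = (0.14886 − 0.10826) / 0.14886 ≈ 0.2728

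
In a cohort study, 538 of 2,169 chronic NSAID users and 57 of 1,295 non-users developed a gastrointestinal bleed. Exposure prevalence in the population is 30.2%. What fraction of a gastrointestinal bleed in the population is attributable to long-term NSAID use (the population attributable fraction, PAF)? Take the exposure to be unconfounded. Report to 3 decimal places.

PAF ≈ 0.583

p₁ = P(outcome | exposed) = 538/2169 = 0.24804
p₀ = P(outcome | unexposed) = 57/1295 = 0.044015
Overall risk P(Y=1) = π·p₁ + (1−π)·p₀ = 0.302×0.24804 + 0.698×0.044015 = 0.10563.
Under exogeneity, PAF = [P(Y=1) − p₀] / P(Y=1).
PAF = (0.10563 − 0.044015) / 0.10563 ≈ 0.5833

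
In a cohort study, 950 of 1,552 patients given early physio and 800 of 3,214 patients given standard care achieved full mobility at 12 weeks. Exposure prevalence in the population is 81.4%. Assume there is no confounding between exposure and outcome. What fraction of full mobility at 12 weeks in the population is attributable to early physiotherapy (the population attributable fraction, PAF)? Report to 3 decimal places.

PAF ≈ 0.543

p₁ = P(outcome | exposed) = 950/1552 = 0.61211
p₀ = P(outcome | unexposed) = 800/3214 = 0.24891
Overall risk P(Y=1) = π·p₁ + (1−π)·p₀ = 0.814×0.61211 + 0.186×0.24891 = 0.54456.
Under exogeneity, PAF = [P(Y=1) − p₀] / P(Y=1).
PAF = (0.54456 − 0.24891) / 0.54456 ≈ 0.5429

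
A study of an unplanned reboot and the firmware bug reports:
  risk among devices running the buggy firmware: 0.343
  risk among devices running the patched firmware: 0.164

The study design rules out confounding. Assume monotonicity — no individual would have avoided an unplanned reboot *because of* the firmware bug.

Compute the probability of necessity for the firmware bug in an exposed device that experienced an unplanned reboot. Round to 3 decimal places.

Let p₁ = 0.343, p₀ = 0.164.
Under exogeneity and monotonicity, PN = (p₁ − p₀) / p₁.
PN = (0.343 − 0.164) / 0.343 = 0.179 / 0.343 ≈ 0.5219

PN ≈ 0.522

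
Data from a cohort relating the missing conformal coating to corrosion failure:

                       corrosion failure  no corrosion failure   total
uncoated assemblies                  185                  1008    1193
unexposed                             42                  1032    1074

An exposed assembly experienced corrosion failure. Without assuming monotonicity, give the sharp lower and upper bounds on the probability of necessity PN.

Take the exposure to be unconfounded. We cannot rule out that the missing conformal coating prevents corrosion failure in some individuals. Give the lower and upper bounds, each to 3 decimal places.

0.748 ≤ PN ≤ 1.000

p₁ = P(outcome | exposed) = 185/1193 = 0.15507
p₀ = P(outcome | unexposed) = 42/1074 = 0.039106
Under exogeneity alone the bounds on PN are max{0,(p₁−p₀)/p₁} ≤ PN ≤ min{1,(1−p₀)/p₁}.
  lower = (p₁ − p₀)/p₁ = 0.11597 / 0.15507 ≈ 0.7478
  upper = min{1, (1 − p₀)/p₁} = 0.96089 / 0.15507 ≈ 6.1965 → capped at 1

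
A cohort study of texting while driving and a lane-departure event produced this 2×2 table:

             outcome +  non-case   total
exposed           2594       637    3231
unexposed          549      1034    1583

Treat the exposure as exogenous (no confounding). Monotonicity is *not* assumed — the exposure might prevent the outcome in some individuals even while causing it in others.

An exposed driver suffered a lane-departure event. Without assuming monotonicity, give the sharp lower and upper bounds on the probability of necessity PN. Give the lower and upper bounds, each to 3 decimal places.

p₁ = P(outcome | exposed) = 2594/3231 = 0.80285
p₀ = P(outcome | unexposed) = 549/1583 = 0.34681
Under exogeneity alone the bounds on PN are max{0,(p₁−p₀)/p₁} ≤ PN ≤ min{1,(1−p₀)/p₁}.
  lower = (p₁ − p₀)/p₁ = 0.45604 / 0.80285 ≈ 0.5680
  upper = min{1, (1 − p₀)/p₁} = 0.65319 / 0.80285 ≈ 0.8136

0.568 ≤ PN ≤ 0.814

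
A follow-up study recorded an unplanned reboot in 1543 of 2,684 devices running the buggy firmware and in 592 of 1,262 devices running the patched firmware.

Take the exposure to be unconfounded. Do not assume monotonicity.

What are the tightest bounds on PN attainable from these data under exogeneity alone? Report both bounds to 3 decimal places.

p₁ = P(outcome | exposed) = 1543/2684 = 0.57489
p₀ = P(outcome | unexposed) = 592/1262 = 0.4691
Under exogeneity alone the bounds on PN are max{0,(p₁−p₀)/p₁} ≤ PN ≤ min{1,(1−p₀)/p₁}.
  lower = (p₁ − p₀)/p₁ = 0.10579 / 0.57489 ≈ 0.1840
  upper = min{1, (1 − p₀)/p₁} = 0.5309 / 0.57489 ≈ 0.9235

0.184 ≤ PN ≤ 0.923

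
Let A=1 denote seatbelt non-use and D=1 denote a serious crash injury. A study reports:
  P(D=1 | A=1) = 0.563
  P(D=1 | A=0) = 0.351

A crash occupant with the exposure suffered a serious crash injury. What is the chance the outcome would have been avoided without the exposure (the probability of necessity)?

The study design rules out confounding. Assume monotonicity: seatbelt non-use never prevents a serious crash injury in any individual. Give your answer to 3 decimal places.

Let p₁ = 0.563, p₀ = 0.351.
Under exogeneity and monotonicity, PN = (p₁ − p₀) / p₁.
PN = (0.563 − 0.351) / 0.563 = 0.212 / 0.563 ≈ 0.3766

PN ≈ 0.377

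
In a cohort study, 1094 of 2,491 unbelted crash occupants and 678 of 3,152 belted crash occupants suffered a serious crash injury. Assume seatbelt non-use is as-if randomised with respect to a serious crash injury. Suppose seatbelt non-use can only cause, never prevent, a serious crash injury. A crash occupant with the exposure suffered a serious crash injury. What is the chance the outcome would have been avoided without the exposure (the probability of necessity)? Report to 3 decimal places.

p₁ = P(outcome | exposed) = 1094/2491 = 0.43918
p₀ = P(outcome | unexposed) = 678/3152 = 0.2151
Under exogeneity and monotonicity, PN = (p₁ − p₀) / p₁.
PN = (0.43918 − 0.2151) / 0.43918 = 0.22408 / 0.43918 ≈ 0.5102

PN ≈ 0.510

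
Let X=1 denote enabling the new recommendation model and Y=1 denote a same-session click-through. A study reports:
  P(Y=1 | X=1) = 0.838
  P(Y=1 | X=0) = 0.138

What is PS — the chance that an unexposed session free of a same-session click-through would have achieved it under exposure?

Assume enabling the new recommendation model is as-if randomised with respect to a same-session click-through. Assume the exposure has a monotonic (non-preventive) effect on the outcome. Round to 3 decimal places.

PS ≈ 0.812

Let p₁ = 0.838, p₀ = 0.138.
Under exogeneity and monotonicity, PS = (p₁ − p₀) / (1 − p₀).
PS = (0.838 − 0.138) / (1 − 0.138) = 0.7 / 0.862 ≈ 0.8121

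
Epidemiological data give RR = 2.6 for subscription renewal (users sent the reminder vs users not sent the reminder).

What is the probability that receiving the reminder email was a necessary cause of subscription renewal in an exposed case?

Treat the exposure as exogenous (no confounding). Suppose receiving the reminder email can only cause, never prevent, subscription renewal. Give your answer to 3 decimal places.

PN ≈ 0.615

Under exogeneity and monotonicity, PN = (RR − 1) / RR = 1 − 1/RR.
PN = (2.6 − 1) / 2.6 = 1.6 / 2.6 ≈ 0.6154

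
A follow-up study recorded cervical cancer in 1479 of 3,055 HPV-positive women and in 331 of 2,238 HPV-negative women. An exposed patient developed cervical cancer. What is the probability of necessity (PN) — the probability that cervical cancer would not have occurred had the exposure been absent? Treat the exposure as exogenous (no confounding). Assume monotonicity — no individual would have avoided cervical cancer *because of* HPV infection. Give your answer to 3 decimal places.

PN ≈ 0.695

p₁ = P(outcome | exposed) = 1479/3055 = 0.48412
p₀ = P(outcome | unexposed) = 331/2238 = 0.1479
Under exogeneity and monotonicity, PN = (p₁ − p₀) / p₁.
PN = (0.48412 − 0.1479) / 0.48412 = 0.33622 / 0.48412 ≈ 0.6945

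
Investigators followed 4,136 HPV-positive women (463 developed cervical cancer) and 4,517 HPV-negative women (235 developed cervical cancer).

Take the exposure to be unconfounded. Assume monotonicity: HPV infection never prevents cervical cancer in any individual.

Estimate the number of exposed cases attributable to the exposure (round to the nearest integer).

p₁ = P(outcome | exposed) = 463/4136 = 0.11194
p₀ = P(outcome | unexposed) = 235/4517 = 0.052026
PN = (p₁ − p₀)/p₁ = (0.11194 − 0.052026) / 0.11194 ≈ 0.53525.
Attributable cases ≈ PN × (exposed cases) = 0.53525 × 463 ≈ 247.82.

about 248 cases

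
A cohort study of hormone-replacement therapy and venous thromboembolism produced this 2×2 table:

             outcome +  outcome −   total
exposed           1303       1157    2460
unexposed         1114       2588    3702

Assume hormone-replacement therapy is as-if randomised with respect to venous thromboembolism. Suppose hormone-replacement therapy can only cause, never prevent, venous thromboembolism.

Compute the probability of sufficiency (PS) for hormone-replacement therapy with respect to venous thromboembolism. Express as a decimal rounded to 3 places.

p₁ = P(outcome | exposed) = 1303/2460 = 0.52967
p₀ = P(outcome | unexposed) = 1114/3702 = 0.30092
Under exogeneity and monotonicity, PS = (p₁ − p₀)/(1 − p₀).
PS = (0.52967 − 0.30092) / 0.69908 ≈ 0.3272

PS ≈ 0.327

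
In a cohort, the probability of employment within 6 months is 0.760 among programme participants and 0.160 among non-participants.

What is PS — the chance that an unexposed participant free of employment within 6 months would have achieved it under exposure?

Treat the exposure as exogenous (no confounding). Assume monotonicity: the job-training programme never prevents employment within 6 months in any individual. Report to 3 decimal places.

Let p₁ = 0.76, p₀ = 0.16.
Under exogeneity and monotonicity, PS = (p₁ − p₀) / (1 − p₀).
PS = (0.76 − 0.16) / (1 − 0.16) = 0.6 / 0.84 ≈ 0.7143

PS ≈ 0.714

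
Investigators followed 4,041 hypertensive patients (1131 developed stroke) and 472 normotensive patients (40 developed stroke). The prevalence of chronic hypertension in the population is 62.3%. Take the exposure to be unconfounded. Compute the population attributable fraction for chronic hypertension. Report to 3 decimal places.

p₁ = P(outcome | exposed) = 1131/4041 = 0.27988
p₀ = P(outcome | unexposed) = 40/472 = 0.084746
Overall risk P(Y=1) = π·p₁ + (1−π)·p₀ = 0.623×0.27988 + 0.377×0.084746 = 0.20632.
Under exogeneity, PAF = [P(Y=1) − p₀] / P(Y=1).
PAF = (0.20632 − 0.084746) / 0.20632 ≈ 0.5892

PAF ≈ 0.589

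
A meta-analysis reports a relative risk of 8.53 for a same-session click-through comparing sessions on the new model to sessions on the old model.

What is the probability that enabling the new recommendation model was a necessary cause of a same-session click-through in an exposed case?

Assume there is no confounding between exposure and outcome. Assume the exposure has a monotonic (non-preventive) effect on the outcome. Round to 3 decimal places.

Under exogeneity and monotonicity, PN = (RR − 1) / RR = 1 − 1/RR.
PN = (8.53 − 1) / 8.53 = 7.53 / 8.53 ≈ 0.8828

PN ≈ 0.883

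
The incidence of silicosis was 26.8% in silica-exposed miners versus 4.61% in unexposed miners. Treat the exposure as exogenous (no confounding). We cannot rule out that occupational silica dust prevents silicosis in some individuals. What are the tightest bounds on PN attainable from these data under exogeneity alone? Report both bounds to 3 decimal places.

p₁ = 0.268, p₀ = 0.0461.
Under exogeneity alone the bounds on PN are max{0,(p₁−p₀)/p₁} ≤ PN ≤ min{1,(1−p₀)/p₁}.
  lower = (p₁ − p₀)/p₁ = 0.2219 / 0.268 ≈ 0.8280
  upper = min{1, (1 − p₀)/p₁} = 0.9539 / 0.268 ≈ 3.5593 → capped at 1

0.828 ≤ PN ≤ 1.000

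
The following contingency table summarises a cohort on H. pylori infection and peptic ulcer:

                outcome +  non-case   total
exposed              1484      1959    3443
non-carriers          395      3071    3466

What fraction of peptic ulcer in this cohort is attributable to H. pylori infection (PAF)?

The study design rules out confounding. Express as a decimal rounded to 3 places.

p₁ = P(outcome | exposed) = 1484/3443 = 0.43102
p₀ = P(outcome | unexposed) = 395/3466 = 0.11396
Exposure prevalence π = 3443/6909 = 0.49834; overall risk P(Y=1) = 0.27196.
Under exogeneity, PAF = [P(Y=1) − p₀]/P(Y=1).
PAF = (0.27196 − 0.11396) / 0.27196 ≈ 0.5810

PAF ≈ 0.581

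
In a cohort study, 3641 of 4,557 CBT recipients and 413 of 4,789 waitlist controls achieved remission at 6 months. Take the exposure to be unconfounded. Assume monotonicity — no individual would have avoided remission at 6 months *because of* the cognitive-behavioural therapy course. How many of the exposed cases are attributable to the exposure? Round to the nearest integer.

about 3248 cases

p₁ = P(outcome | exposed) = 3641/4557 = 0.79899
p₀ = P(outcome | unexposed) = 413/4789 = 0.086239
PN = (p₁ − p₀)/p₁ = (0.79899 − 0.086239) / 0.79899 ≈ 0.89206.
Attributable cases ≈ PN × (exposed cases) = 0.89206 × 3641 ≈ 3248.01.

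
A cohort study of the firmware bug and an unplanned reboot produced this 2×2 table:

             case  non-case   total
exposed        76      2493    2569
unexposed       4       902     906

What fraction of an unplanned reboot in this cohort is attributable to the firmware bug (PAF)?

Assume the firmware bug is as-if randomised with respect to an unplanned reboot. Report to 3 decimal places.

PAF ≈ 0.808

p₁ = P(outcome | exposed) = 76/2569 = 0.029583
p₀ = P(outcome | unexposed) = 4/906 = 0.004415
Exposure prevalence π = 2569/3475 = 0.73928; overall risk P(Y=1) = 0.023022.
Under exogeneity, PAF = [P(Y=1) − p₀]/P(Y=1).
PAF = (0.023022 − 0.004415) / 0.023022 ≈ 0.8082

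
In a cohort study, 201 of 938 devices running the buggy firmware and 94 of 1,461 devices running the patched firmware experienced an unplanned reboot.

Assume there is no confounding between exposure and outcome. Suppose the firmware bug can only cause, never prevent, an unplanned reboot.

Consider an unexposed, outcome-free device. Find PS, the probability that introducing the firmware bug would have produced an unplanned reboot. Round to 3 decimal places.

PS ≈ 0.160

p₁ = P(outcome | exposed) = 201/938 = 0.21429
p₀ = P(outcome | unexposed) = 94/1461 = 0.064339
Under exogeneity and monotonicity, PS = (p₁ − p₀) / (1 − p₀).
PS = (0.21429 − 0.064339) / (1 − 0.064339) = 0.14995 / 0.93566 ≈ 0.1603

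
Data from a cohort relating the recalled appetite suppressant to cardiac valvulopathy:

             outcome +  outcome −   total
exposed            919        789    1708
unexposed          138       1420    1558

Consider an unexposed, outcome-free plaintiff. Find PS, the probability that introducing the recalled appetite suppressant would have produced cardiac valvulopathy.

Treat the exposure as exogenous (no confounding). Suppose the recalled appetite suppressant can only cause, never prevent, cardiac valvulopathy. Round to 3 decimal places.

PS ≈ 0.493

p₁ = P(outcome | exposed) = 919/1708 = 0.53806
p₀ = P(outcome | unexposed) = 138/1558 = 0.088575
Under exogeneity and monotonicity, PS = (p₁ − p₀) / (1 − p₀).
PS = (0.53806 − 0.088575) / (1 − 0.088575) = 0.44948 / 0.91142 ≈ 0.4932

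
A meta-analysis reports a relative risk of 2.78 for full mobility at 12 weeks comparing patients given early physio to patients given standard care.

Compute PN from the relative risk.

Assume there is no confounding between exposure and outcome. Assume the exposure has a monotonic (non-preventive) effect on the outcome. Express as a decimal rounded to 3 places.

Under exogeneity and monotonicity, PN = (RR − 1) / RR = 1 − 1/RR.
PN = (2.78 − 1) / 2.78 = 1.78 / 2.78 ≈ 0.6403

PN ≈ 0.640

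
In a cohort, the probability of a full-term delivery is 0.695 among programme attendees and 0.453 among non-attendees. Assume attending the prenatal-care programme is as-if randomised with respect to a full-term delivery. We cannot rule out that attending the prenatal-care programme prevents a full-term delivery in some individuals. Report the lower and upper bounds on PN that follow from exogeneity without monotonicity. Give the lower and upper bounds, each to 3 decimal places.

Let p₁ = 0.695, p₀ = 0.453.
Under exogeneity alone the bounds on PN are max{0,(p₁−p₀)/p₁} ≤ PN ≤ min{1,(1−p₀)/p₁}.
  lower = (p₁ − p₀)/p₁ = 0.242 / 0.695 ≈ 0.3482
  upper = min{1, (1 − p₀)/p₁} = 0.547 / 0.695 ≈ 0.7871

0.348 ≤ PN ≤ 0.787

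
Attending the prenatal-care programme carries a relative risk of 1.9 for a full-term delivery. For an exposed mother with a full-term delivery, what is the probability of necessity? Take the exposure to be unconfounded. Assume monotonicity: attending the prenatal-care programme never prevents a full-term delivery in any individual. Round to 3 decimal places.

Under exogeneity and monotonicity, PN = (RR − 1) / RR = 1 − 1/RR.
PN = (1.9 − 1) / 1.9 = 0.9 / 1.9 ≈ 0.4737

PN ≈ 0.474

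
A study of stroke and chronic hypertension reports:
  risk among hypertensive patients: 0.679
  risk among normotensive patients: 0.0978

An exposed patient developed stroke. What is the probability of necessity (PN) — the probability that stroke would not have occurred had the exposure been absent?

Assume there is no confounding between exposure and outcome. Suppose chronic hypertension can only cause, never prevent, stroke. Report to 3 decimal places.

Let p₁ = 0.679, p₀ = 0.0978.
Under exogeneity and monotonicity, PN = (p₁ − p₀) / p₁.
PN = (0.679 − 0.0978) / 0.679 = 0.5812 / 0.679 ≈ 0.8560

PN ≈ 0.856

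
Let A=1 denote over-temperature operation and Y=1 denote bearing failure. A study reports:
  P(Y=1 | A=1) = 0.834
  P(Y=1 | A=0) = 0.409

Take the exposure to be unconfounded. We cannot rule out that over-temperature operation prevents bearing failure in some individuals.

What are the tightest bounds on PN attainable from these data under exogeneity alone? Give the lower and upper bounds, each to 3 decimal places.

0.510 ≤ PN ≤ 0.709

Let p₁ = 0.834, p₀ = 0.409.
Under exogeneity alone the bounds on PN are max{0,(p₁−p₀)/p₁} ≤ PN ≤ min{1,(1−p₀)/p₁}.
  lower = (p₁ − p₀)/p₁ = 0.425 / 0.834 ≈ 0.5096
  upper = min{1, (1 − p₀)/p₁} = 0.591 / 0.834 ≈ 0.7086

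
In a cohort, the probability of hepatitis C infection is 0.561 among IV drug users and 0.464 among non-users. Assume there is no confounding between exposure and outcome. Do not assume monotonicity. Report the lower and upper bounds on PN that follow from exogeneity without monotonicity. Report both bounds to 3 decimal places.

Let p₁ = 0.561, p₀ = 0.464.
Under exogeneity alone the bounds on PN are max{0,(p₁−p₀)/p₁} ≤ PN ≤ min{1,(1−p₀)/p₁}.
  lower = (p₁ − p₀)/p₁ = 0.097 / 0.561 ≈ 0.1729
  upper = min{1, (1 − p₀)/p₁} = 0.536 / 0.561 ≈ 0.9554

0.173 ≤ PN ≤ 0.955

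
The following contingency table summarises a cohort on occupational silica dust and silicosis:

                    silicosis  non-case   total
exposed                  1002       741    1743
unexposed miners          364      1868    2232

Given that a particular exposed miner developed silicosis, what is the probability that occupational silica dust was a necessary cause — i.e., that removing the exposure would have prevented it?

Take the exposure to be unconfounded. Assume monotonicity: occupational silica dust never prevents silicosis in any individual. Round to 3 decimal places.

p₁ = P(outcome | exposed) = 1002/1743 = 0.57487
p₀ = P(outcome | unexposed) = 364/2232 = 0.16308
Under exogeneity and monotonicity, PN = (p₁ − p₀)/p₁.
PN = (0.57487 − 0.16308) / 0.57487 ≈ 0.7163

PN ≈ 0.716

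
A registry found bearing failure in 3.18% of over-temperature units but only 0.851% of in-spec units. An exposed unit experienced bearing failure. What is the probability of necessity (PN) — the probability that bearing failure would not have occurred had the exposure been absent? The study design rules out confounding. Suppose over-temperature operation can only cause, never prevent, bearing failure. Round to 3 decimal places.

p₁ = 0.0318, p₀ = 0.00851.
Under exogeneity and monotonicity, PN = (p₁ − p₀) / p₁.
PN = (0.0318 − 0.00851) / 0.0318 = 0.02329 / 0.0318 ≈ 0.7324

PN ≈ 0.732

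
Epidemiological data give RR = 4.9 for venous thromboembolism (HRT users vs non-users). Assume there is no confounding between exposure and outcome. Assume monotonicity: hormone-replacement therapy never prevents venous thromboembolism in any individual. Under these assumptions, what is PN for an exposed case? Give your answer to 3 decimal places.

PN ≈ 0.796

Under exogeneity and monotonicity, PN = (RR − 1) / RR = 1 − 1/RR.
PN = (4.9 − 1) / 4.9 = 3.9 / 4.9 ≈ 0.7959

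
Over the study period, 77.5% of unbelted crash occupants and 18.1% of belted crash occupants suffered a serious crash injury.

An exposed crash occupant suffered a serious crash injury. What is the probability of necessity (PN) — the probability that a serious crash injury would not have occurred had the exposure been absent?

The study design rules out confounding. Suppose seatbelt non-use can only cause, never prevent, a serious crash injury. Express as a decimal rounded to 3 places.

p₁ = 0.775, p₀ = 0.181.
Under exogeneity and monotonicity, PN = (p₁ − p₀) / p₁.
PN = (0.775 − 0.181) / 0.775 = 0.594 / 0.775 ≈ 0.7665

PN ≈ 0.766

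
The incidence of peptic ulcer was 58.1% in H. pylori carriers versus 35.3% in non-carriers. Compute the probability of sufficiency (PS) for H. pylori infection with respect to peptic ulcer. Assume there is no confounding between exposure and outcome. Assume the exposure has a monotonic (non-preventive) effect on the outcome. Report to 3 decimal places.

p₁ = 0.581, p₀ = 0.353.
Under exogeneity and monotonicity, PS = (p₁ − p₀) / (1 − p₀).
PS = (0.581 − 0.353) / (1 − 0.353) = 0.228 / 0.647 ≈ 0.3524

PS ≈ 0.352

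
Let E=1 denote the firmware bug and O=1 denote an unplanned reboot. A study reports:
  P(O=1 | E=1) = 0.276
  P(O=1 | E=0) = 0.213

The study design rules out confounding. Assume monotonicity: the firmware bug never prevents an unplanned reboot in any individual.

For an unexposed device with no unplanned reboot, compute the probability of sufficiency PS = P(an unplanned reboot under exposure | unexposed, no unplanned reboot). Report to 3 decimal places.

Let p₁ = 0.276, p₀ = 0.213.
Under exogeneity and monotonicity, PS = (p₁ − p₀) / (1 − p₀).
PS = (0.276 − 0.213) / (1 − 0.213) = 0.063 / 0.787 ≈ 0.0801

PS ≈ 0.080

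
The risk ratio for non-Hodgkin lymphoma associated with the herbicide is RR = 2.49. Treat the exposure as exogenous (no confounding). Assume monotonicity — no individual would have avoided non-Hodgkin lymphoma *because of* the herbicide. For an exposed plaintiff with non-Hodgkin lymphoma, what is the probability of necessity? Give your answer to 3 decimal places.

Under exogeneity and monotonicity, PN = (RR − 1) / RR = 1 − 1/RR.
PN = (2.49 − 1) / 2.49 = 1.49 / 2.49 ≈ 0.5984

PN ≈ 0.598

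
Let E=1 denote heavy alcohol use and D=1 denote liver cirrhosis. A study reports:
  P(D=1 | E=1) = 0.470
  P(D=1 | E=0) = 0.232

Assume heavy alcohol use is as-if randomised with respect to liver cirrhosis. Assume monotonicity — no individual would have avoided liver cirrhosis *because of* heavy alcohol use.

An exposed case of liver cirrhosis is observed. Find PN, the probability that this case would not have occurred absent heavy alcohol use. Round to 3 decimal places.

Let p₁ = 0.47, p₀ = 0.232.
Under exogeneity and monotonicity, PN = (p₁ − p₀) / p₁.
PN = (0.47 − 0.232) / 0.47 = 0.238 / 0.47 ≈ 0.5064

PN ≈ 0.506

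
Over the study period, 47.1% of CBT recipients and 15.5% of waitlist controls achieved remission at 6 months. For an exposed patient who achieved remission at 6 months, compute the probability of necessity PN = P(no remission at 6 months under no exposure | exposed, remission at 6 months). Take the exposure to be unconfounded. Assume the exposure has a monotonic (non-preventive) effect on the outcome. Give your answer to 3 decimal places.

p₁ = 0.471, p₀ = 0.155.
Under exogeneity and monotonicity, PN = (p₁ − p₀) / p₁.
PN = (0.471 − 0.155) / 0.471 = 0.316 / 0.471 ≈ 0.6709

PN ≈ 0.671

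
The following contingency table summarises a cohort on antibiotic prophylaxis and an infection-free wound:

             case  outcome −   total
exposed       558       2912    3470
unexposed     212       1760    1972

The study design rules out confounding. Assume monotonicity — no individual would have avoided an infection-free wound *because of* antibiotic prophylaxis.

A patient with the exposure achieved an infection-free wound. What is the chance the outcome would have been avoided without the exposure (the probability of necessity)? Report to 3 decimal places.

PN ≈ 0.331

p₁ = P(outcome | exposed) = 558/3470 = 0.16081
p₀ = P(outcome | unexposed) = 212/1972 = 0.10751
Under exogeneity and monotonicity, PN = (p₁ − p₀)/p₁.
PN = (0.16081 − 0.10751) / 0.16081 ≈ 0.3315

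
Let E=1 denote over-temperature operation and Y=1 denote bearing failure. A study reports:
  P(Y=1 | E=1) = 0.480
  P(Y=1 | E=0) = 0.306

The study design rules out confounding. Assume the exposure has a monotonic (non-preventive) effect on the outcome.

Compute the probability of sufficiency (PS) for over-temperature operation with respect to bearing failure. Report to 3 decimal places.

Let p₁ = 0.48, p₀ = 0.306.
Under exogeneity and monotonicity, PS = (p₁ − p₀) / (1 − p₀).
PS = (0.48 − 0.306) / (1 − 0.306) = 0.174 / 0.694 ≈ 0.2507

PS ≈ 0.251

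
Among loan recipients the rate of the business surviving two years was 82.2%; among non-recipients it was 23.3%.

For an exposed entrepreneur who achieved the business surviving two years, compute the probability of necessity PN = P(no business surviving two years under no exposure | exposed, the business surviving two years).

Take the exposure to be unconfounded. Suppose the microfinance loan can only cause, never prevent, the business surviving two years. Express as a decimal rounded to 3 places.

p₁ = 0.822, p₀ = 0.233.
Under exogeneity and monotonicity, PN = (p₁ − p₀) / p₁.
PN = (0.822 − 0.233) / 0.822 = 0.589 / 0.822 ≈ 0.7165

PN ≈ 0.717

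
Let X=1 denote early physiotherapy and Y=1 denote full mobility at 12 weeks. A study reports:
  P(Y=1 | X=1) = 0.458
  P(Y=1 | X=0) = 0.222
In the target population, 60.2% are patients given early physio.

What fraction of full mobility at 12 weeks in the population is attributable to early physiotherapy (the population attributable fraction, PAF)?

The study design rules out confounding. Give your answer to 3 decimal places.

Let p₁ = 0.458, p₀ = 0.222.
Overall risk P(Y=1) = π·p₁ + (1−π)·p₀ = 0.602×0.458 + 0.398×0.222 = 0.36407.
Under exogeneity, PAF = [P(Y=1) − p₀] / P(Y=1).
PAF = (0.36407 − 0.222) / 0.36407 ≈ 0.3902

PAF ≈ 0.390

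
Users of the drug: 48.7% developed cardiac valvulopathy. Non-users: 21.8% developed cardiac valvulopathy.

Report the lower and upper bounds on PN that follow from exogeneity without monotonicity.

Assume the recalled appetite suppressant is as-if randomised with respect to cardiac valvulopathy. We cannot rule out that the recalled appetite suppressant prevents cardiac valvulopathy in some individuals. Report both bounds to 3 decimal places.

p₁ = 0.487, p₀ = 0.218.
Under exogeneity alone the bounds on PN are max{0,(p₁−p₀)/p₁} ≤ PN ≤ min{1,(1−p₀)/p₁}.
  lower = (p₁ − p₀)/p₁ = 0.269 / 0.487 ≈ 0.5524
  upper = min{1, (1 − p₀)/p₁} = 0.782 / 0.487 ≈ 1.6057 → capped at 1

0.552 ≤ PN ≤ 1.000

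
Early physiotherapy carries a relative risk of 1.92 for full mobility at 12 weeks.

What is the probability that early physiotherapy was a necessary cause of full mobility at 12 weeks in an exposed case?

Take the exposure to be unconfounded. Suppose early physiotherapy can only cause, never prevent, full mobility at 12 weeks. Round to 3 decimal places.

PN ≈ 0.479

Under exogeneity and monotonicity, PN = (RR − 1) / RR = 1 − 1/RR.
PN = (1.92 − 1) / 1.92 = 0.92 / 1.92 ≈ 0.4792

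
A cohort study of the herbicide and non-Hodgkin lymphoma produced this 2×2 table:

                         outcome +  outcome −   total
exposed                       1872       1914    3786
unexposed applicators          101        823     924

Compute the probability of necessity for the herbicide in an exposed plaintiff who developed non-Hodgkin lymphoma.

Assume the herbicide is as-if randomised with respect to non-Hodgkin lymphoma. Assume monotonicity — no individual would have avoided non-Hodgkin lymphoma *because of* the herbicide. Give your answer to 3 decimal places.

p₁ = P(outcome | exposed) = 1872/3786 = 0.49445
p₀ = P(outcome | unexposed) = 101/924 = 0.10931
Under exogeneity and monotonicity, PN = (p₁ − p₀)/p₁.
PN = (0.49445 − 0.10931) / 0.49445 ≈ 0.7789

PN ≈ 0.779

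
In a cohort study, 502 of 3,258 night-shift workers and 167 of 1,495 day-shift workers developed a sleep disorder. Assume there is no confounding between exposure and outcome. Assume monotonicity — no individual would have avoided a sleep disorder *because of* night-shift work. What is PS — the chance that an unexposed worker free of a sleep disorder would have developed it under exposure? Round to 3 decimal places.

PS ≈ 0.048

p₁ = P(outcome | exposed) = 502/3258 = 0.15408
p₀ = P(outcome | unexposed) = 167/1495 = 0.11171
Under exogeneity and monotonicity, PS = (p₁ − p₀) / (1 − p₀).
PS = (0.15408 − 0.11171) / (1 − 0.11171) = 0.042377 / 0.88829 ≈ 0.0477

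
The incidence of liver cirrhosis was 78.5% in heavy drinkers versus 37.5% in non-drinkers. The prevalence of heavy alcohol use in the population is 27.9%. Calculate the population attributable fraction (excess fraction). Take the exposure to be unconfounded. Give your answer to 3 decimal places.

PAF ≈ 0.234

p₁ = 0.785, p₀ = 0.375.
Overall risk P(Y=1) = π·p₁ + (1−π)·p₀ = 0.279×0.785 + 0.721×0.375 = 0.48939.
Under exogeneity, PAF = [P(Y=1) − p₀] / P(Y=1).
PAF = (0.48939 − 0.375) / 0.48939 ≈ 0.2337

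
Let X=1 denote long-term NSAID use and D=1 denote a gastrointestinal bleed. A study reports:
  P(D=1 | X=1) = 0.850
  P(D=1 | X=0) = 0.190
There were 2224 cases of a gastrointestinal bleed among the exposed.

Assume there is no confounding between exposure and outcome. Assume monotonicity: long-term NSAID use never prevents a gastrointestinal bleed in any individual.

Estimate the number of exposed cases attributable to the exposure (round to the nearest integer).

about 1727 cases

Let p₁ = 0.85, p₀ = 0.19.
PN = (p₁ − p₀)/p₁ = (0.85 − 0.19) / 0.85 ≈ 0.77647.
Attributable cases ≈ PN × (exposed cases) = 0.77647 × 2224 ≈ 1726.87.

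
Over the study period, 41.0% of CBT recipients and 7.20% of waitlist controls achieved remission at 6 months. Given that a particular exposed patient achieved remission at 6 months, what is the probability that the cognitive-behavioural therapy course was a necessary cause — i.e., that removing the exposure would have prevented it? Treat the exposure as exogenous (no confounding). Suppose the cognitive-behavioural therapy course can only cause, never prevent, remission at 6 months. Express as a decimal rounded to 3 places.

p₁ = 0.41, p₀ = 0.072.
Under exogeneity and monotonicity, PN = (p₁ − p₀) / p₁.
PN = (0.41 − 0.072) / 0.41 = 0.338 / 0.41 ≈ 0.8244

PN ≈ 0.824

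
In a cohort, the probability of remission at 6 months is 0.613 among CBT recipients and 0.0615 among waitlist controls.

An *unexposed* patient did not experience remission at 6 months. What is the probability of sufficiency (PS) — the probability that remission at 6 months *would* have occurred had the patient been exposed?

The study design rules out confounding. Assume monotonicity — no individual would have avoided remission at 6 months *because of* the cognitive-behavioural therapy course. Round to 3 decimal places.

Let p₁ = 0.613, p₀ = 0.0615.
Under exogeneity and monotonicity, PS = (p₁ − p₀) / (1 − p₀).
PS = (0.613 − 0.0615) / (1 − 0.0615) = 0.5515 / 0.9385 ≈ 0.5876

PS ≈ 0.588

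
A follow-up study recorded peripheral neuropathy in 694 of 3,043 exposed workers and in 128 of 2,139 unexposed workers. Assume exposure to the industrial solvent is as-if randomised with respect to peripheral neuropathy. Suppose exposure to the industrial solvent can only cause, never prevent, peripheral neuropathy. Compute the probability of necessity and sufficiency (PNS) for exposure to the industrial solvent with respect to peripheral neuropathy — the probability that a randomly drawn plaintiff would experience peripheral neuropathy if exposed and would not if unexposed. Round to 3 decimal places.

PNS ≈ 0.168

p₁ = P(outcome | exposed) = 694/3043 = 0.22806
p₀ = P(outcome | unexposed) = 128/2139 = 0.059841
Under exogeneity and monotonicity, PNS = p₁ − p₀.
PNS = 0.22806 − 0.059841 = 0.16822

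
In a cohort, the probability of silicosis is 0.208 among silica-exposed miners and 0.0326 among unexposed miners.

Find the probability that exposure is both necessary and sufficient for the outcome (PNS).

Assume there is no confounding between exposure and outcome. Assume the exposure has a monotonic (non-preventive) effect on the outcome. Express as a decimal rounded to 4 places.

Let p₁ = 0.208, p₀ = 0.0326.
Under exogeneity and monotonicity, PNS = p₁ − p₀.
PNS = 0.208 − 0.0326 = 0.1754

PNS ≈ 0.1754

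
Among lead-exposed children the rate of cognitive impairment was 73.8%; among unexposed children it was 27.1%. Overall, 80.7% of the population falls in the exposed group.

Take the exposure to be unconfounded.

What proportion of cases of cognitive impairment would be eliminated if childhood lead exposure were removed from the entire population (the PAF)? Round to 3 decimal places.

PAF ≈ 0.582

p₁ = 0.738, p₀ = 0.271.
Overall risk P(Y=1) = π·p₁ + (1−π)·p₀ = 0.807×0.738 + 0.193×0.271 = 0.64787.
Under exogeneity, PAF = [P(Y=1) − p₀] / P(Y=1).
PAF = (0.64787 − 0.271) / 0.64787 ≈ 0.5817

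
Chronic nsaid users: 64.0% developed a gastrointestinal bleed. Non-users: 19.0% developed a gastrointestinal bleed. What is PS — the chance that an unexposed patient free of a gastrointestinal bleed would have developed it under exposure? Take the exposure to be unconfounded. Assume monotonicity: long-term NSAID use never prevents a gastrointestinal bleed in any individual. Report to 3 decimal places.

p₁ = 0.64, p₀ = 0.19.
Under exogeneity and monotonicity, PS = (p₁ − p₀) / (1 − p₀).
PS = (0.64 − 0.19) / (1 − 0.19) = 0.45 / 0.81 ≈ 0.5556

PS ≈ 0.556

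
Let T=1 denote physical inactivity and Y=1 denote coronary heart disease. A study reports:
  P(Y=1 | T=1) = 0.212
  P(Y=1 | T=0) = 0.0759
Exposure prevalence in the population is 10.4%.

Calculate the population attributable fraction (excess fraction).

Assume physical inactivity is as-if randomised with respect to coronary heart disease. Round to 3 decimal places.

PAF ≈ 0.157

Let p₁ = 0.212, p₀ = 0.0759.
Overall risk P(Y=1) = π·p₁ + (1−π)·p₀ = 0.104×0.212 + 0.896×0.0759 = 0.090054.
Under exogeneity, PAF = [P(Y=1) − p₀] / P(Y=1).
PAF = (0.090054 − 0.0759) / 0.090054 ≈ 0.1572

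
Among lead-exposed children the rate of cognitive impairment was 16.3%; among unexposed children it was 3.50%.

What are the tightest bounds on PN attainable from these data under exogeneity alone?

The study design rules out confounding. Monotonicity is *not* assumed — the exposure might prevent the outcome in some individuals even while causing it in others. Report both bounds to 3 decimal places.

0.785 ≤ PN ≤ 1.000

p₁ = 0.163, p₀ = 0.035.
Under exogeneity alone the bounds on PN are max{0,(p₁−p₀)/p₁} ≤ PN ≤ min{1,(1−p₀)/p₁}.
  lower = (p₁ − p₀)/p₁ = 0.128 / 0.163 ≈ 0.7853
  upper = min{1, (1 − p₀)/p₁} = 0.965 / 0.163 ≈ 5.9202 → capped at 1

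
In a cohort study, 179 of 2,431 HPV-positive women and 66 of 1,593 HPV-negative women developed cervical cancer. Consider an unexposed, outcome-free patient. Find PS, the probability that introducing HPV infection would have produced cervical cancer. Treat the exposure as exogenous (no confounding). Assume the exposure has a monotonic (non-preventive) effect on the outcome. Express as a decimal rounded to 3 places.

PS ≈ 0.034

p₁ = P(outcome | exposed) = 179/2431 = 0.073632
p₀ = P(outcome | unexposed) = 66/1593 = 0.041431
Under exogeneity and monotonicity, PS = (p₁ − p₀) / (1 − p₀).
PS = (0.073632 − 0.041431) / (1 − 0.041431) = 0.032201 / 0.95857 ≈ 0.0336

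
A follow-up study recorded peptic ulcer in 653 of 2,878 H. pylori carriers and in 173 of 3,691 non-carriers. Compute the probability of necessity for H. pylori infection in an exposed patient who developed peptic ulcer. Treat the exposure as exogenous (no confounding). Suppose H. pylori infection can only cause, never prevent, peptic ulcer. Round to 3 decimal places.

p₁ = P(outcome | exposed) = 653/2878 = 0.22689
p₀ = P(outcome | unexposed) = 173/3691 = 0.046871
Under exogeneity and monotonicity, PN = (p₁ − p₀) / p₁.
PN = (0.22689 − 0.046871) / 0.22689 = 0.18002 / 0.22689 ≈ 0.7934

PN ≈ 0.793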